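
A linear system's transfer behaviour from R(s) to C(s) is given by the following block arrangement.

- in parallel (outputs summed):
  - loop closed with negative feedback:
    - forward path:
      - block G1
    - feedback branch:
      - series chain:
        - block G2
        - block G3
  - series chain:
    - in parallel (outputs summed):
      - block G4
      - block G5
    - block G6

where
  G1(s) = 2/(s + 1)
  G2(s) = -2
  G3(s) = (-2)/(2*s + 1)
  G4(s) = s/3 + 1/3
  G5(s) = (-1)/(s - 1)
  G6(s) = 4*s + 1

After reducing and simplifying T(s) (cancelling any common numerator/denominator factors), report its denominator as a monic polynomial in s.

The answer is s^3 + s^2/2 + 3*s - 9/2.

Reasoning:
[1] series reduction of G2, G3 gives 4/(2*s + 1)
[2] close the feedback loop around G1, (G2*G3) gives (4*s + 2)/(2*s^2 + 3*s + 9)
[3] sum the parallel branches G4, G5 gives (s^2 - 4)/(3*s - 3)
[4] series reduction of (G4+G5), G6 gives (4*s^3 + s^2 - 16*s - 4)/(3*s - 3)
[5] combine [G1/(1+G1*(G2*G3))], ((G4+G5)*G6) in parallel gives (8*s^5 + 14*s^4 + 7*s^3 - 35*s^2 - 162*s - 42)/(6*s^3 + 3*s^2 + 18*s - 27)
No further cancellation is possible in the step-5 result, so that is T(s). Its denominator becomes monic after dividing by the leading coefficient 6.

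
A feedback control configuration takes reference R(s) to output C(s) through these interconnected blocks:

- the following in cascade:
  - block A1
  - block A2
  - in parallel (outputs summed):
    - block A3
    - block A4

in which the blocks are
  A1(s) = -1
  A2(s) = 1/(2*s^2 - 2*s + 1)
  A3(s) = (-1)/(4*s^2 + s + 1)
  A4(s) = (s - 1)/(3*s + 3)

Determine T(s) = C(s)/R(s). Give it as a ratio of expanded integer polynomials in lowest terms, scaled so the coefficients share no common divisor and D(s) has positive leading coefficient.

Step 1: combine A3, A4 in parallel, giving (4*s^3 - 3*s^2 - 3*s - 4)/(12*s^3 + 15*s^2 + 6*s + 3)
Step 2: combine A1, A2, (A3+A4) in series - this is the overall T(s), already in the required normalized form

Hence the answer: (-4*s^3 + 3*s^2 + 3*s + 4)/(24*s^5 + 6*s^4 - 6*s^3 + 9*s^2 + 3)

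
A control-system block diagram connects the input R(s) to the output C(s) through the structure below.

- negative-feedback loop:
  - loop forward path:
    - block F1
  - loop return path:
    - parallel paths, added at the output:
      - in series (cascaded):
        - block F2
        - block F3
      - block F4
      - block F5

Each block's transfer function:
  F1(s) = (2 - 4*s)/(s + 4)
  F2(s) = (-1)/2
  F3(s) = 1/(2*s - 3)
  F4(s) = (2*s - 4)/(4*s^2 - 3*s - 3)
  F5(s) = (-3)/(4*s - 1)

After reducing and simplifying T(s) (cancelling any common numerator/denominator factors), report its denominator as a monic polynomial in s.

1. series reduction of F2, F3 gives (-1)/(4*s - 6)
2. parallel reduction of (F2*F3), F4, F5 gives (-32*s^3 + 4*s^2 + 115*s - 81)/(64*s^4 - 160*s^3 + 60*s^2 + 66*s - 18)
3. feedback reduction of F1, ((F2*F3)+F4+F5) gives (-128*s^5 + 384*s^4 - 280*s^3 - 72*s^2 + 102*s - 18)/(32*s^5 + 112*s^4 - 330*s^3 - 73*s^2 + 400*s - 117)
The result of step 3 is T(s) in lowest terms. Its denominator has leading coefficient 32; dividing the denominator through by 32 makes it monic.

Answer: s^5 + 7*s^4/2 - 165*s^3/16 - 73*s^2/32 + 25*s/2 - 117/32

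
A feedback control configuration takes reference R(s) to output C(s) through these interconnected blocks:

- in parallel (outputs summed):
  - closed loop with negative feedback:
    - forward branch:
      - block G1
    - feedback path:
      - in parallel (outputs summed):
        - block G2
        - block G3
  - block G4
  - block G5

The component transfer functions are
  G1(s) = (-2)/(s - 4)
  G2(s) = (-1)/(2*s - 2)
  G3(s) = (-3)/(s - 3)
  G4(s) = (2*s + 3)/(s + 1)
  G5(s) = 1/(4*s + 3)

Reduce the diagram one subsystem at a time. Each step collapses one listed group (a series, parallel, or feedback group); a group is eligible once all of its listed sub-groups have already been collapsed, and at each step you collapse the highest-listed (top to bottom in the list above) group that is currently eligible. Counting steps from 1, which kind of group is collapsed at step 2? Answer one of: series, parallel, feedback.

1. sum the parallel branches G2, G3
2. close the feedback loop around G1, (G2+G3)
3. add [G1/(1+G1*(G2+G3))], G4, G5 (parallel)
Step 2 collapses a feedback group.

Therefore the answer is feedback.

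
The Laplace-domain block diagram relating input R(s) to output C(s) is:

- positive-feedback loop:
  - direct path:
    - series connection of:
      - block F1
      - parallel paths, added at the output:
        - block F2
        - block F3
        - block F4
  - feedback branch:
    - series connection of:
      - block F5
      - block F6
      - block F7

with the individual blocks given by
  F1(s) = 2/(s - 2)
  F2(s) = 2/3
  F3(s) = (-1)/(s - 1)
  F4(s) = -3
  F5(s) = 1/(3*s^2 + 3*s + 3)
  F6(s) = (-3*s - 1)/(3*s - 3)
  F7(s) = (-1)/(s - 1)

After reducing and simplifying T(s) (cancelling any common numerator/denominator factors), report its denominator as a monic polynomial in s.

Answer: s^6 - 4*s^5 + 5*s^4 - 3*s^3 + 50*s^2/9 - 145*s/27 + 46/27

Working:
Step 1. reduce the parallel group F2, F3, F4: (4 - 7*s)/(3*s - 3)
Step 2. combine F1, (F2+F3+F4) in series: (8 - 14*s)/(3*s^2 - 9*s + 6)
Step 3. multiply F5, F6, F7 (series): (3*s + 1)/(9*s^4 - 9*s^3 - 9*s + 9)
Step 4. apply the feedback formula to (F1*(F2+F3+F4)), (F5*F6*F7): (-126*s^5 + 198*s^4 - 72*s^3 + 126*s^2 - 198*s + 72)/(27*s^6 - 108*s^5 + 135*s^4 - 81*s^3 + 150*s^2 - 145*s + 46)
T(s) is the step-4 result (common factors already cancelled). Leading coefficient of the denominator: 27. Divide through by 27 for the monic polynomial.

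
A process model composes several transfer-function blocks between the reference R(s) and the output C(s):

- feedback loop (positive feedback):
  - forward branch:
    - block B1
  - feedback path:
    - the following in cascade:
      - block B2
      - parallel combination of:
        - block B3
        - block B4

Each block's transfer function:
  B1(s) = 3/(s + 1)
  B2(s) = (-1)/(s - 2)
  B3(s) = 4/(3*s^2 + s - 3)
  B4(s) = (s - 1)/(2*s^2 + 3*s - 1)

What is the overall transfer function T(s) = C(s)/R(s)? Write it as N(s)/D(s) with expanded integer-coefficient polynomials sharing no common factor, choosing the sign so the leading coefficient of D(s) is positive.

Step 1 - combine B3, B4 in parallel: (3*s^3 + 6*s^2 + 8*s - 1)/(6*s^4 + 11*s^3 - 6*s^2 - 10*s + 3)
Step 2 - reduce the series chain B2, (B3+B4): (-3*s^3 - 6*s^2 - 8*s + 1)/(6*s^5 - s^4 - 28*s^3 + 2*s^2 + 23*s - 6)
Step 3 - apply the feedback formula to B1, (B2*(B3+B4)): this yields T(s), and no further normalization is needed

Answer: (18*s^5 - 3*s^4 - 84*s^3 + 6*s^2 + 69*s - 18)/(6*s^6 + 5*s^5 - 29*s^4 - 17*s^3 + 43*s^2 + 41*s - 9)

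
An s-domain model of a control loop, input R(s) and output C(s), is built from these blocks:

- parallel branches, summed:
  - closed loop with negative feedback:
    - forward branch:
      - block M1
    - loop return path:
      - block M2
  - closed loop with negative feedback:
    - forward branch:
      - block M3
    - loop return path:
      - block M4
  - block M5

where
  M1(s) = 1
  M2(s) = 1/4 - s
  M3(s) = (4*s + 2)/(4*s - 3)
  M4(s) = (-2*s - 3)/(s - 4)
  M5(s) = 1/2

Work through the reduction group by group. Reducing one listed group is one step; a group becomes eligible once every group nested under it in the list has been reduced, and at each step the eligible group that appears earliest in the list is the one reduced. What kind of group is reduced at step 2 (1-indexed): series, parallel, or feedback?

1. feedback reduction of M1, M2
2. close the feedback loop around M3, M4
3. parallel reduction of [M1/(1+M1*M2)], [M3/(1+M3*M4)], M5
Step 2 collapses a feedback group.

Final answer: feedback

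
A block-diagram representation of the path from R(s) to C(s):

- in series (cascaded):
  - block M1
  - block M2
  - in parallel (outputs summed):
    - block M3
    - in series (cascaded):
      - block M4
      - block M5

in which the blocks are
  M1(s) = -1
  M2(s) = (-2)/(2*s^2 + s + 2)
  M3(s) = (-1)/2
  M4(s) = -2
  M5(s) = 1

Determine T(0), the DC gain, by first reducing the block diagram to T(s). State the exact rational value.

Step 1: cascade M4, M5, giving -2
Step 2: sum the parallel branches M3, (M4*M5), giving (-5)/2
Step 3: reduce the series chain M1, M2, (M3+(M4*M5)), giving (-5)/(2*s^2 + s + 2)
DC gain: substitute s = 0 into T(s) from step 3: T(0) = -5/2.

Therefore the answer is -5/2.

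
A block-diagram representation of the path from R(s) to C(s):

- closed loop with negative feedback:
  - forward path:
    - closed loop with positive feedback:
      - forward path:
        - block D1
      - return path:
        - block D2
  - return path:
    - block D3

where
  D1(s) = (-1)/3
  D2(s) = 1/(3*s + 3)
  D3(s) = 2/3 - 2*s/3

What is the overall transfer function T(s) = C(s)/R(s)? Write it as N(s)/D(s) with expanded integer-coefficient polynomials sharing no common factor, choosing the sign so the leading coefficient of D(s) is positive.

Reducing step by step:

(1) collapse the loop (D1 forward, D2 return) = (-3*s - 3)/(9*s + 10)
(2) collapse the loop ([D1/(1-D1*D2)] forward, D3 return): this yields T(s), and no further normalization is needed

Answer: (-3*s - 3)/(2*s^2 + 9*s + 8)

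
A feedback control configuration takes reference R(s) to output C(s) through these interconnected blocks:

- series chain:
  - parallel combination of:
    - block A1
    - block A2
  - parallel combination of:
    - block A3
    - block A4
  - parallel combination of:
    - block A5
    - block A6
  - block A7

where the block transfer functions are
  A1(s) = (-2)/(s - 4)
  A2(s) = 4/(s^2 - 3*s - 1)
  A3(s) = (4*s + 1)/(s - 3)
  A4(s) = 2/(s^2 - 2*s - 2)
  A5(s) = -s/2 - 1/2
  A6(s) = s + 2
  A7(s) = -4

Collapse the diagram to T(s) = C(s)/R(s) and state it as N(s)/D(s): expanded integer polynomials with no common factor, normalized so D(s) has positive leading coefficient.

(1) combine A1, A2 in parallel: (-2*s^2 + 10*s - 14)/(s^3 - 7*s^2 + 11*s + 4)
(2) combine A3, A4 in parallel: (4*s^3 - 7*s^2 - 8*s - 8)/(s^3 - 5*s^2 + 4*s + 6)
(3) combine A5, A6 in parallel: s/2 + 3/2
(4) cascade (A1+A2), (A3+A4), (A5+A6), A7, giving the overall T(s)

Therefore the answer is (16*s^6 - 60*s^5 - 104*s^4 + 592*s^3 - 268*s^2 - 416*s - 672)/(s^6 - 12*s^5 + 50*s^4 - 73*s^3 - 18*s^2 + 82*s + 24).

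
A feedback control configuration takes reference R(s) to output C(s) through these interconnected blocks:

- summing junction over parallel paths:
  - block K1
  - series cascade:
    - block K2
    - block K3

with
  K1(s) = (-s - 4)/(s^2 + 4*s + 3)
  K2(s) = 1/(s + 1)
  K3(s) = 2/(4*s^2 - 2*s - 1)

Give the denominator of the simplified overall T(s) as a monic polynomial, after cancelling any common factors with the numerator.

Step 1: combine K2, K3 in series = 2/(4*s^3 + 2*s^2 - 3*s - 1)
Step 2: parallel reduction of K1, (K2*K3) = (-4*s^3 - 14*s^2 + 11*s + 10)/(4*s^4 + 14*s^3 + 3*s^2 - 10*s - 3)
No further cancellation is possible in the step-2 result, so that is T(s). Its denominator becomes monic after dividing by the leading coefficient 4.

Therefore the answer is s^4 + 7*s^3/2 + 3*s^2/4 - 5*s/2 - 3/4.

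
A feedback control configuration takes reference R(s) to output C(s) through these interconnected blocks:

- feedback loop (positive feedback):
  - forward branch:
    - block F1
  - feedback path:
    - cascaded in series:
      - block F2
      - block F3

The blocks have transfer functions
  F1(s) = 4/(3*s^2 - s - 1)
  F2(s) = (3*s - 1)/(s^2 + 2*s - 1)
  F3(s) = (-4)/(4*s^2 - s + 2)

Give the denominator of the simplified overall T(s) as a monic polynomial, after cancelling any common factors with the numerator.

Step 1. combine F2, F3 in series = (4 - 12*s)/(4*s^4 + 7*s^3 - 4*s^2 + 5*s - 2)
Step 2. reduce the feedback loop with forward F1 and return (F2*F3) = (16*s^4 + 28*s^3 - 16*s^2 + 20*s - 8)/(12*s^6 + 17*s^5 - 23*s^4 + 12*s^3 - 7*s^2 + 45*s - 14)
That last expression is T(s), already simplified. Scaling its denominator by 1/12 (the reciprocal of the leading coefficient) yields the monic denominator.

Final answer: s^6 + 17*s^5/12 - 23*s^4/12 + s^3 - 7*s^2/12 + 15*s/4 - 7/6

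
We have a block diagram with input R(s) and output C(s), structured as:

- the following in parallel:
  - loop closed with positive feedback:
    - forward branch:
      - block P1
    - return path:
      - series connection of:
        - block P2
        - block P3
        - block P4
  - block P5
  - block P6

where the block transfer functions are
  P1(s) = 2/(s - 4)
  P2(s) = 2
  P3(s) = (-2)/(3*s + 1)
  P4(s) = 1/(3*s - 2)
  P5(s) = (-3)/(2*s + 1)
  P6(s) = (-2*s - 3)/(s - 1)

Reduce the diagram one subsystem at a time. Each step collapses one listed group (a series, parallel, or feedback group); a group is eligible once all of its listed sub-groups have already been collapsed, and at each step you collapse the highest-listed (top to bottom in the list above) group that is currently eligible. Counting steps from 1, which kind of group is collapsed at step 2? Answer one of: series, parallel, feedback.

(1) series reduction of P2, P3, P4
(2) apply the feedback formula to P1, (P2*P3*P4)
(3) parallel reduction of [P1/(1-P1*(P2*P3*P4))], P5, P6
Step 2: feedback.

Answer: feedback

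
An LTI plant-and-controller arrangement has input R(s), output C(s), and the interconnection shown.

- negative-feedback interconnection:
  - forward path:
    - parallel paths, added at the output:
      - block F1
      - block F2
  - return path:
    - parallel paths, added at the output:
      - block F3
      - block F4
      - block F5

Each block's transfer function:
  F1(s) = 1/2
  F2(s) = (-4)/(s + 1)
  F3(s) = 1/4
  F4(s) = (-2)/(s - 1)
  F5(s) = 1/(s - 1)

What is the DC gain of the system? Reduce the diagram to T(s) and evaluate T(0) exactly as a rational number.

[1] combine F1, F2 in parallel, giving (s - 7)/(2*s + 2)
[2] sum the parallel branches F3, F4, F5, giving (s - 5)/(4*s - 4)
[3] apply the feedback formula to (F1+F2), (F3+F4+F5), giving (4*s^2 - 32*s + 28)/(9*s^2 - 12*s + 27)
DC gain: substitute s = 0 into T(s) from step 3: T(0) = 28/27.

Final answer: 28/27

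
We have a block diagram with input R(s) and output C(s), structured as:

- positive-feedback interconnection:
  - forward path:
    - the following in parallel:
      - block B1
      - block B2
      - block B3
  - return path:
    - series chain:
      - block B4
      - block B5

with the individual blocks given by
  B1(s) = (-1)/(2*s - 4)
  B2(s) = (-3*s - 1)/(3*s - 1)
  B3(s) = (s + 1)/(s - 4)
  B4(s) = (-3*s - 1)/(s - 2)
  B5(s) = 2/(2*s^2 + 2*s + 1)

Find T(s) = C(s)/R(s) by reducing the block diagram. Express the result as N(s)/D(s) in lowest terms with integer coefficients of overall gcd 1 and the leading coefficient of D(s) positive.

Answer: (46*s^5 - 112*s^4 - 35*s^3 + 85*s^2 + 114*s + 32)/(12*s^6 - 88*s^5 + 178*s^4 + 88*s^3 - 224*s^2 - 234*s)

Working:
Step 1. parallel reduction of B1, B2, B3 -> (23*s^2 - 33*s - 16)/(6*s^3 - 38*s^2 + 60*s - 16)
Step 2. cascade B4, B5 -> (-6*s - 2)/(2*s^3 - 2*s^2 - 3*s - 2)
Step 3. reduce the feedback loop with forward (B1+B2+B3) and return (B4*B5): this yields T(s), and no further normalization is needed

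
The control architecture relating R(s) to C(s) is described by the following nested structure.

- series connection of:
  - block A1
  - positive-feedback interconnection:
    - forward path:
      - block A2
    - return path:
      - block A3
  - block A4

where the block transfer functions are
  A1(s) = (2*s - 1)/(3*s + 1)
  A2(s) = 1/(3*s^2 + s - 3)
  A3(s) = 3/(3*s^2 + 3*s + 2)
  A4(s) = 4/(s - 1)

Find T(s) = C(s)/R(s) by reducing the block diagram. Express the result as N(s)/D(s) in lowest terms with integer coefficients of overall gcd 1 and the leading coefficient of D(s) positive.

Step 1. collapse the loop (A2 forward, A3 return); result (3*s^2 + 3*s + 2)/(9*s^4 + 12*s^3 - 7*s - 9)
Step 2. multiply A1, [A2/(1-A2*A3)], A4 (series) - this is the overall T(s), already in the required normalized form

Answer: (24*s^3 + 12*s^2 + 4*s - 8)/(27*s^6 + 18*s^5 - 33*s^4 - 33*s^3 - 13*s^2 + 25*s + 9)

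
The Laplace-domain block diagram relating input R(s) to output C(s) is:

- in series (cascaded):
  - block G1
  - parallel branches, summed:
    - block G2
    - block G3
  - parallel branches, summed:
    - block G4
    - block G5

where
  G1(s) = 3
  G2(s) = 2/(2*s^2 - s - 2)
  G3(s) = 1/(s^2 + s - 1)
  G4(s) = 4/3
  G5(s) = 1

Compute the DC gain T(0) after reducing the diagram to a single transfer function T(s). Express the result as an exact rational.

Step 1: reduce the parallel group G2, G3: (4*s^2 + s - 4)/(2*s^4 + s^3 - 5*s^2 - s + 2)
Step 2: parallel reduction of G4, G5: 7/3
Step 3: cascade G1, (G2+G3), (G4+G5): (28*s^2 + 7*s - 28)/(2*s^4 + s^3 - 5*s^2 - s + 2)
DC gain: substitute s = 0 into T(s) from step 3: T(0) = -28/2 = -14.

Final answer: -14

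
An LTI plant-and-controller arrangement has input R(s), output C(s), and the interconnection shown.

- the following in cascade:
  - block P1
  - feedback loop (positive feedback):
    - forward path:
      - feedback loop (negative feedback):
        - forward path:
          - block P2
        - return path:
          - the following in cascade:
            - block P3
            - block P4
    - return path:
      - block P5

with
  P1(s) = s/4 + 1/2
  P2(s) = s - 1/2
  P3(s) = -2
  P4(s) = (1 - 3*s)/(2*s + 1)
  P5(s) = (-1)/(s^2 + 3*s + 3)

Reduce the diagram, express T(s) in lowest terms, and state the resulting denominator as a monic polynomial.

Step 1 - multiply P3, P4 (series): (6*s - 2)/(2*s + 1)
Step 2 - feedback reduction of P2, (P3*P4): (4*s^2 - 1)/(12*s^2 - 6*s + 4)
Step 3 - close the feedback loop around [P2/(1+P2*(P3*P4))], P5: (4*s^4 + 12*s^3 + 11*s^2 - 3*s - 3)/(12*s^4 + 30*s^3 + 26*s^2 - 6*s + 11)
Step 4 - cascade P1, [[P2/(1+P2*(P3*P4))]/(1-[P2/(1+P2*(P3*P4))]*P5)]: (4*s^5 + 20*s^4 + 35*s^3 + 19*s^2 - 9*s - 6)/(48*s^4 + 120*s^3 + 104*s^2 - 24*s + 44)
The result of step 4 is T(s) in lowest terms. Its denominator has leading coefficient 48; dividing the denominator through by 48 makes it monic.

Answer: s^4 + 5*s^3/2 + 13*s^2/6 - s/2 + 11/12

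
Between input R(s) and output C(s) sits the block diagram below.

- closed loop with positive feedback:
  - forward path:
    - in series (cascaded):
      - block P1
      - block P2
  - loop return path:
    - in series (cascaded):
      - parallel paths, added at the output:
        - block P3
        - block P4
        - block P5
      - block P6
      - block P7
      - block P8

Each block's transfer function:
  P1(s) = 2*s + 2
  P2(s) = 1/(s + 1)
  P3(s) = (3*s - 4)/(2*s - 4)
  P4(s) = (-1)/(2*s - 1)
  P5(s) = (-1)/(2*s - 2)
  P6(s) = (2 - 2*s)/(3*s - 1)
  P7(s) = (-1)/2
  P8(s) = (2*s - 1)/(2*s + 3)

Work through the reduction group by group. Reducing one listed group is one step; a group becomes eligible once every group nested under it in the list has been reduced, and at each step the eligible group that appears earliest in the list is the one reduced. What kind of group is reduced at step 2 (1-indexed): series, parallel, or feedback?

Step 1. cascade P1, P2
Step 2. parallel reduction of P3, P4, P5
Step 3. cascade (P3+P4+P5), P6, P7, P8
Step 4. reduce the feedback loop with forward (P1*P2) and return ((P3+P4+P5)*P6*P7*P8)
Step 2: parallel.

Therefore the answer is parallel.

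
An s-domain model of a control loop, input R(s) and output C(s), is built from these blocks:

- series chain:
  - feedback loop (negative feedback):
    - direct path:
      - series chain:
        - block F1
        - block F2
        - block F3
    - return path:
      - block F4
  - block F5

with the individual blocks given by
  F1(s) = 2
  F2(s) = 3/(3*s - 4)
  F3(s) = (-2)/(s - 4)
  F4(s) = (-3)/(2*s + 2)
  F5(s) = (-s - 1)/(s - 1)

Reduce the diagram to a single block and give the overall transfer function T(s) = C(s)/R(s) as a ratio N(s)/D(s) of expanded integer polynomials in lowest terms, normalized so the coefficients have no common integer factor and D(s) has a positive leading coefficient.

Answer: (12*s^2 + 24*s + 12)/(3*s^4 - 16*s^3 + 13*s^2 + 34*s - 34)

Working:
[1] combine F1, F2, F3 in series gives (-12)/(3*s^2 - 16*s + 16)
[2] feedback reduction of (F1*F2*F3), F4 gives (-12*s - 12)/(3*s^3 - 13*s^2 + 34)
[3] multiply [(F1*F2*F3)/(1+(F1*F2*F3)*F4)], F5 (series); the result is T(s) itself (integer coefficients, no common factor, positive leading denominator coefficient)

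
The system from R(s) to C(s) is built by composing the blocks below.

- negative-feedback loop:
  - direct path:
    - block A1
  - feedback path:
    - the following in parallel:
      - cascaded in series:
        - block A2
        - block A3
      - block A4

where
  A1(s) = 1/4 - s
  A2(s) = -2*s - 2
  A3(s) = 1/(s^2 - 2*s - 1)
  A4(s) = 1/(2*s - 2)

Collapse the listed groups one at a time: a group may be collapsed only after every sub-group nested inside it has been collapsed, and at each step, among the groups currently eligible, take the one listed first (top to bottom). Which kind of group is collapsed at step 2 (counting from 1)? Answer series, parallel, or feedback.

(1) series reduction of A2, A3
(2) sum the parallel branches (A2*A3), A4
(3) collapse the loop (A1 forward, ((A2*A3)+A4) return)
At step 2 the group reduced is parallel.

Hence the answer: parallel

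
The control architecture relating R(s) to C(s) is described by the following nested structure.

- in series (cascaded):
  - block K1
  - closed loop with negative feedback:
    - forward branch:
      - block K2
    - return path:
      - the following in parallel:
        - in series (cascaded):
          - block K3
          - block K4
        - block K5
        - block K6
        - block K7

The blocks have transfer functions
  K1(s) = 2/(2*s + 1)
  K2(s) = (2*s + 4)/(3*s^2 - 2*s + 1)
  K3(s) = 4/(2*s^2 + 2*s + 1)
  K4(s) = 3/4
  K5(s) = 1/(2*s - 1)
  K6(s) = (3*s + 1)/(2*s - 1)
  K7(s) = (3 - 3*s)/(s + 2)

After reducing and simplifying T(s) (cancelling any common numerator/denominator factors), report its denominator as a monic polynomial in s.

Reducing step by step:

Step 1 - series reduction of K3, K4 -> 3/(2*s^2 + 2*s + 1)
Step 2 - sum the parallel branches (K3*K4), K5, K6, K7 -> (-6*s^4 + 28*s^3 + 39*s^2 + 28*s - 5)/(4*s^4 + 10*s^3 + 4*s^2 - s - 2)
Step 3 - close the feedback loop around K2, ((K3*K4)+K5+K6+K7) -> (8*s^4 + 20*s^3 + 8*s^2 - 2*s - 4)/(12*s^5 - 14*s^4 + 56*s^3 + 77*s^2 + 58*s - 11)
Step 4 - combine K1, [K2/(1+K2*((K3*K4)+K5+K6+K7))] in series -> (16*s^4 + 40*s^3 + 16*s^2 - 4*s - 8)/(24*s^6 - 16*s^5 + 98*s^4 + 210*s^3 + 193*s^2 + 36*s - 11)
Step 4 gives the fully reduced T(s), with no common factor left to cancel. The denominator's leading coefficient is 24, so divide each of its coefficients by 24 to get the monic form.

Answer: s^6 - 2*s^5/3 + 49*s^4/12 + 35*s^3/4 + 193*s^2/24 + 3*s/2 - 11/24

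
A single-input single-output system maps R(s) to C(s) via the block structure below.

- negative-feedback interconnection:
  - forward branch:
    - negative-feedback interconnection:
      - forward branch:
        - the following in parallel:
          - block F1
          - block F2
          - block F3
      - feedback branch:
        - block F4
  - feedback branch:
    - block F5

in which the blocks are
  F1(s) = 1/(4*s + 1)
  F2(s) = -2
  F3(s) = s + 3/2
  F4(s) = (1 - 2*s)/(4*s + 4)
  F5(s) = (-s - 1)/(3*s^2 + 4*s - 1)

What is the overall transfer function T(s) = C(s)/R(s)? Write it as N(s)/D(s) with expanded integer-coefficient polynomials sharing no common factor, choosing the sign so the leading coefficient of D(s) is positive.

[1] sum the parallel branches F1, F2, F3: (8*s^2 - 2*s + 1)/(8*s + 2)
[2] feedback reduction of (F1+F2+F3), F4: (-32*s^3 - 24*s^2 + 4*s - 4)/(16*s^3 - 44*s^2 - 36*s - 9)
[3] reduce the feedback loop with forward [(F1+F2+F3)/(1+(F1+F2+F3)*F4)] and return F5; the result is T(s) itself (integer coefficients, no common factor, positive leading denominator coefficient)

Hence the answer: (-96*s^5 - 200*s^4 - 52*s^3 + 28*s^2 - 20*s + 4)/(48*s^5 - 36*s^4 - 244*s^3 - 107*s^2 + 13)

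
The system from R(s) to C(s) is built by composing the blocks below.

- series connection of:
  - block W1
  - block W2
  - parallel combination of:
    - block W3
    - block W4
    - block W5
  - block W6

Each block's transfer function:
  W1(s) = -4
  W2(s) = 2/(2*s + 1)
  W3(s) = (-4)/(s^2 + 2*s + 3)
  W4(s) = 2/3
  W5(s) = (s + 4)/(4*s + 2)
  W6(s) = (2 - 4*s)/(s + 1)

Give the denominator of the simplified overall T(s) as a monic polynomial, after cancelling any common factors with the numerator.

Step 1. reduce the parallel group W3, W4, W5 = (11*s^3 + 38*s^2 + 17*s + 24)/(12*s^3 + 30*s^2 + 48*s + 18)
Step 2. multiply W1, W2, (W3+W4+W5), W6 (series) = (176*s^4 + 520*s^3 - 32*s^2 + 248*s - 192)/(12*s^5 + 48*s^4 + 99*s^3 + 105*s^2 + 51*s + 9)
That last expression is T(s), already simplified. Scaling its denominator by 1/12 (the reciprocal of the leading coefficient) yields the monic denominator.

Hence the answer: s^5 + 4*s^4 + 33*s^3/4 + 35*s^2/4 + 17*s/4 + 3/4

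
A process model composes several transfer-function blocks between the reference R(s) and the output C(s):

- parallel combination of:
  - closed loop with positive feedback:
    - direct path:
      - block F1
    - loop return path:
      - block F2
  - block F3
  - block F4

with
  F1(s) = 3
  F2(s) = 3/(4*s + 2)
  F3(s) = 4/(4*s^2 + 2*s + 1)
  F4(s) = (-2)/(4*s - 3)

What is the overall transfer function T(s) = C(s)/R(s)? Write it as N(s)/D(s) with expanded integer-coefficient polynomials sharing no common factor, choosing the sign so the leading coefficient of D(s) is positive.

(1) feedback reduction of F1, F2 -> (12*s + 6)/(4*s - 7)
(2) reduce the parallel group [F1/(1-F1*F2)], F3, F4: this yields T(s), and no further normalization is needed

Final answer: (192*s^4 + 16*s^3 + 56*s^2 - 188*s + 80)/(64*s^4 - 128*s^3 + 20*s^2 + 2*s + 21)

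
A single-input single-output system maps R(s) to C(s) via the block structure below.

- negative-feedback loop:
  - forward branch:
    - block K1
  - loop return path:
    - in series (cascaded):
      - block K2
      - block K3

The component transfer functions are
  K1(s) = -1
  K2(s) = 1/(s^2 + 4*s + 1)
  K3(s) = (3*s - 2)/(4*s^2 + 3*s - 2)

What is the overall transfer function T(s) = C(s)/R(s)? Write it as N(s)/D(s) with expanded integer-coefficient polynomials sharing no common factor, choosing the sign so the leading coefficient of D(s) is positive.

Step 1. multiply K2, K3 (series), giving (3*s - 2)/(4*s^4 + 19*s^3 + 14*s^2 - 5*s - 2)
Step 2. feedback reduction of K1, (K2*K3) - this is the overall T(s), already in the required normalized form

Final answer: (-4*s^4 - 19*s^3 - 14*s^2 + 5*s + 2)/(4*s^4 + 19*s^3 + 14*s^2 - 8*s)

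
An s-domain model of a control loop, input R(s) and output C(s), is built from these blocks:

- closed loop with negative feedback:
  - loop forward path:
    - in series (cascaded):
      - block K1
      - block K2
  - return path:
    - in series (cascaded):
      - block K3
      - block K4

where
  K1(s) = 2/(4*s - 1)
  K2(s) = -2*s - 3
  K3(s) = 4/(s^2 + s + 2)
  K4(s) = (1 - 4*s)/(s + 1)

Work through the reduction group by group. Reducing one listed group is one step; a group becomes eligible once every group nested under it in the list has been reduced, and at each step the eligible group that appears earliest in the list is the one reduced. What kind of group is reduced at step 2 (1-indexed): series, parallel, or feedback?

Step 1. cascade K1, K2
Step 2. cascade K3, K4
Step 3. feedback reduction of (K1*K2), (K3*K4)
The group at step 2 is a series group.

Therefore the answer is series.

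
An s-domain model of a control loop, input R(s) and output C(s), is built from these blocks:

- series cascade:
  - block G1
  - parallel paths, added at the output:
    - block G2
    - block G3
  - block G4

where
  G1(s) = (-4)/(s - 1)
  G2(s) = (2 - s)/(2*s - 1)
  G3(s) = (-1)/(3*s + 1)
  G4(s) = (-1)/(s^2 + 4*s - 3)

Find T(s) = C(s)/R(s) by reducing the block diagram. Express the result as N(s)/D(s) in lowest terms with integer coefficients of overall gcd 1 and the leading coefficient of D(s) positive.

Reducing step by step:

Step 1. combine G2, G3 in parallel = (-3*s^2 + 3*s + 3)/(6*s^2 - s - 1)
Step 2. series reduction of G1, (G2+G3), G4; the result is T(s) itself (integer coefficients, no common factor, positive leading denominator coefficient)

Answer: (-12*s^2 + 12*s + 12)/(6*s^5 + 17*s^4 - 46*s^3 + 22*s^2 + 4*s - 3)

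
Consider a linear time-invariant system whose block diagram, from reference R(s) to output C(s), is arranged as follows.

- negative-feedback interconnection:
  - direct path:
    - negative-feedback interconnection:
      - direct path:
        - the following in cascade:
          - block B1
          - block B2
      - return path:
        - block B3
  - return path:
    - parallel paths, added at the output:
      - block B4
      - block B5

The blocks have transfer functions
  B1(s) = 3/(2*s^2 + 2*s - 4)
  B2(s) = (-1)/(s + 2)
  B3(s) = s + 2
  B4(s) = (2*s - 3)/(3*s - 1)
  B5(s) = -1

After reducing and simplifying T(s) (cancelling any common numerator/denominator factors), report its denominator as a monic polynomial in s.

1. combine B1, B2 in series; result (-3)/(2*s^3 + 6*s^2 - 8)
2. feedback reduction of (B1*B2), B3; result (-3)/(2*s^3 + 6*s^2 - 3*s - 14)
3. parallel reduction of B4, B5; result (-s - 2)/(3*s - 1)
4. collapse the loop ([(B1*B2)/(1+(B1*B2)*B3)] forward, (B4+B5) return); result (3 - 9*s)/(6*s^4 + 16*s^3 - 15*s^2 - 36*s + 20)
T(s) is the step-4 result (common factors already cancelled). Leading coefficient of the denominator: 6. Divide through by 6 for the monic polynomial.

Answer: s^4 + 8*s^3/3 - 5*s^2/2 - 6*s + 10/3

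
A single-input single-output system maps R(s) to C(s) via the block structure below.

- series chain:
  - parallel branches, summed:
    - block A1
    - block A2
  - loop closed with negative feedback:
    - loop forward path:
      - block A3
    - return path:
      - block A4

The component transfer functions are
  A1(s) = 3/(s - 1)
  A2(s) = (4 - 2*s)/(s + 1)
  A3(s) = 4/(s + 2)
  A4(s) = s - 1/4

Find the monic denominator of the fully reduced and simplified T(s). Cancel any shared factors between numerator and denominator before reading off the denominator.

Reducing step by step:

Step 1: reduce the parallel group A1, A2 = (-2*s^2 + 9*s - 1)/(s^2 - 1)
Step 2: collapse the loop (A3 forward, A4 return) = 4/(5*s + 1)
Step 3: reduce the series chain (A1+A2), [A3/(1+A3*A4)] = (-8*s^2 + 36*s - 4)/(5*s^3 + s^2 - 5*s - 1)
T(s) is the step-3 result (common factors already cancelled). Leading coefficient of the denominator: 5. Divide through by 5 for the monic polynomial.

Answer: s^3 + s^2/5 - s - 1/5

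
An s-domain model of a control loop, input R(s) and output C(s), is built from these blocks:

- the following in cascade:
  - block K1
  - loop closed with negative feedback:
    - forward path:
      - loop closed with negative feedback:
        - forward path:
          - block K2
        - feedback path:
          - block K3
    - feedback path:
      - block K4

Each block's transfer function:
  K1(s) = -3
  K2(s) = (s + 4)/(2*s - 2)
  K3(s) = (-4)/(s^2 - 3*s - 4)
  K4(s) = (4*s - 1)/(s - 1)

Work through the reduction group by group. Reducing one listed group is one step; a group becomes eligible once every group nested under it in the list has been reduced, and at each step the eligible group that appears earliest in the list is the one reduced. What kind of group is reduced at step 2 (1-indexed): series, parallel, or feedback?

Step 1. close the feedback loop around K2, K3
Step 2. close the feedback loop around [K2/(1+K2*K3)], K4
Step 3. reduce the series chain K1, [[K2/(1+K2*K3)]/(1+[K2/(1+K2*K3)]*K4)]
At step 2 the group reduced is feedback.

Hence the answer: feedback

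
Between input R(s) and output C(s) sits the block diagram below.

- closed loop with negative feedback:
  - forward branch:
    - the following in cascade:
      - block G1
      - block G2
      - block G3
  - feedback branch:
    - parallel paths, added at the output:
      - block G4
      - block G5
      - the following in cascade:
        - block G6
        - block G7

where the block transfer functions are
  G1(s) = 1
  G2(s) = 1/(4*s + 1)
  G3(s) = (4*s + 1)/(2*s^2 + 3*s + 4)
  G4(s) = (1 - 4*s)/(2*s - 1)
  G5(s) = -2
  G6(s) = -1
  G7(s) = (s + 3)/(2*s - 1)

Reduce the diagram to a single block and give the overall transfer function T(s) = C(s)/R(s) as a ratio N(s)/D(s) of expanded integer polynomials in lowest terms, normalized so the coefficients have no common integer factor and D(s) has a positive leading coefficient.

1. multiply G1, G2, G3 (series) gives 1/(2*s^2 + 3*s + 4)
2. reduce the series chain G6, G7 gives (-s - 3)/(2*s - 1)
3. combine G4, G5, (G6*G7) in parallel gives (-9*s)/(2*s - 1)
4. feedback reduction of (G1*G2*G3), (G4+G5+(G6*G7)); the result is T(s) itself (integer coefficients, no common factor, positive leading denominator coefficient)

Therefore the answer is (2*s - 1)/(4*s^3 + 4*s^2 - 4*s - 4).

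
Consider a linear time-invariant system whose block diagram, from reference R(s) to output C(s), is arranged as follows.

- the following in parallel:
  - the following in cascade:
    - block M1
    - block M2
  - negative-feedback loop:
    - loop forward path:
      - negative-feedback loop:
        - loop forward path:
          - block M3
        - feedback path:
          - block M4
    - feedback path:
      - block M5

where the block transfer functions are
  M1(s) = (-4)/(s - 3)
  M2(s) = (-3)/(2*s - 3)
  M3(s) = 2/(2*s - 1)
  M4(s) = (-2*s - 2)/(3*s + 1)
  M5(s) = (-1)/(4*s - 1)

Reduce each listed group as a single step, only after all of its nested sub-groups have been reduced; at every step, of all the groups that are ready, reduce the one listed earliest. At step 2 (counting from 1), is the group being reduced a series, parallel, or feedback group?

Reducing step by step:

Step 1: multiply M1, M2 (series)
Step 2: close the feedback loop around M3, M4
Step 3: collapse the loop ([M3/(1+M3*M4)] forward, M5 return)
Step 4: combine (M1*M2), [[M3/(1+M3*M4)]/(1+[M3/(1+M3*M4)]*M5)] in parallel
So the answer for step 2 is feedback.

Answer: feedback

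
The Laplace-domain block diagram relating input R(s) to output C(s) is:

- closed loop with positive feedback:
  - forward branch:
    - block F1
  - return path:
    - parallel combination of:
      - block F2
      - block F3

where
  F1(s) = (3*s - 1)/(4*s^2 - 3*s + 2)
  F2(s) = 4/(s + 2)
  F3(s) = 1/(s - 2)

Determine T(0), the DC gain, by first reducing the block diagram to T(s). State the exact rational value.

1. add F2, F3 (parallel) = (5*s - 6)/(s^2 - 4)
2. feedback reduction of F1, (F2+F3) = (3*s^3 - s^2 - 12*s + 4)/(4*s^4 - 3*s^3 - 29*s^2 + 35*s - 14)
Step 2 gives the overall T(s). Then T(0) = 4/(-14) = -2/7.

Final answer: -2/7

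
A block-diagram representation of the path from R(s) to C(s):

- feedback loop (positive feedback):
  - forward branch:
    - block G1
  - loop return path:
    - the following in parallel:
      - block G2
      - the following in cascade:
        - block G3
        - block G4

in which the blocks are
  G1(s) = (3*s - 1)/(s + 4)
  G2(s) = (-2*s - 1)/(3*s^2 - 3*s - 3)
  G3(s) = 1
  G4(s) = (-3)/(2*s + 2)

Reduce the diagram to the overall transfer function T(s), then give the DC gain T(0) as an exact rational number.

Reducing step by step:

(1) multiply G3, G4 (series) -> (-3)/(2*s + 2)
(2) add G2, (G3*G4) (parallel) -> (-13*s^2 + 3*s + 7)/(6*s^3 - 12*s - 6)
(3) reduce the feedback loop with forward G1 and return (G2+(G3*G4)) -> (18*s^4 - 6*s^3 - 36*s^2 - 6*s + 6)/(6*s^4 + 63*s^3 - 34*s^2 - 72*s - 17)
Evaluating the step-3 result (the overall T(s)) at s = 0 gives T(0) = 6/(-17) = -6/17.

Answer: -6/17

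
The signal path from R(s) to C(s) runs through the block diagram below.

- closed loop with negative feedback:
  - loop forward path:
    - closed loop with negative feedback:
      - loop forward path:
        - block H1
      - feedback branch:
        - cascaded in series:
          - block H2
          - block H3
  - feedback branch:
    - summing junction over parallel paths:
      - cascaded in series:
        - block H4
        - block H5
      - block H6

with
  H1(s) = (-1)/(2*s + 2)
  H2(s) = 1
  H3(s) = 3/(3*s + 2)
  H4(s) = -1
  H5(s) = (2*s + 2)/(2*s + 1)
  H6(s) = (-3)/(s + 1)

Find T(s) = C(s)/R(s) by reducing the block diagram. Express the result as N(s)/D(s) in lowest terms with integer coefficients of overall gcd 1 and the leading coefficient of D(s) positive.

Step 1. cascade H2, H3: 3/(3*s + 2)
Step 2. reduce the feedback loop with forward H1 and return (H2*H3): (-3*s - 2)/(6*s^2 + 10*s + 1)
Step 3. multiply H4, H5 (series): (-2*s - 2)/(2*s + 1)
Step 4. reduce the parallel group (H4*H5), H6: (-2*s^2 - 10*s - 5)/(2*s^2 + 3*s + 1)
Step 5. apply the feedback formula to [H1/(1+H1*(H2*H3))], ((H4*H5)+H6); the result is T(s) itself (integer coefficients, no common factor, positive leading denominator coefficient)

Hence the answer: (-6*s^3 - 13*s^2 - 9*s - 2)/(12*s^4 + 44*s^3 + 72*s^2 + 48*s + 11)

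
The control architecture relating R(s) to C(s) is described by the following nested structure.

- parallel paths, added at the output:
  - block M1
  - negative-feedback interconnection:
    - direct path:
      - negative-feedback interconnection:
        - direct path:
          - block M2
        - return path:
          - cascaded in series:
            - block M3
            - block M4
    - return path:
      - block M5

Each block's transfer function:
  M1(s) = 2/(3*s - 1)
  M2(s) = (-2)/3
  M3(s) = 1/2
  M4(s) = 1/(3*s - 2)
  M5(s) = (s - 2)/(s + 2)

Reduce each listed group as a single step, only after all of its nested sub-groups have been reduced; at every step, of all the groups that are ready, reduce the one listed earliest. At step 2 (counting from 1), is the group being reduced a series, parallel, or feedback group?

Step 1: series reduction of M3, M4
Step 2: collapse the loop (M2 forward, (M3*M4) return)
Step 3: feedback reduction of [M2/(1+M2*(M3*M4))], M5
Step 4: parallel reduction of M1, [[M2/(1+M2*(M3*M4))]/(1+[M2/(1+M2*(M3*M4))]*M5)]
At step 2 the group reduced is feedback.

Therefore the answer is feedback.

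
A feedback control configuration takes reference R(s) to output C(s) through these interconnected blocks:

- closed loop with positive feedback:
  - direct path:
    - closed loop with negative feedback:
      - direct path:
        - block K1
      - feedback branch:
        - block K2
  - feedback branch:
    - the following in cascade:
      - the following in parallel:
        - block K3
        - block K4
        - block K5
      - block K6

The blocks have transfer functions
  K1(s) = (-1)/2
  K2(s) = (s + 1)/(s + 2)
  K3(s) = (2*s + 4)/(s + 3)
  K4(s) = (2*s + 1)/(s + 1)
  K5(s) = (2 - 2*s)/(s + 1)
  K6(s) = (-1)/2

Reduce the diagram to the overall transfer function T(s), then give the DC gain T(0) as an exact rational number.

The answer is 3/2.

Reasoning:
(1) feedback reduction of K1, K2 = (-s - 2)/(s + 3)
(2) combine K3, K4, K5 in parallel = (2*s^2 + 9*s + 13)/(s^2 + 4*s + 3)
(3) cascade (K3+K4+K5), K6 = (-2*s^2 - 9*s - 13)/(2*s^2 + 8*s + 6)
(4) reduce the feedback loop with forward [K1/(1+K1*K2)] and return ((K3+K4+K5)*K6) = (-2*s^3 - 12*s^2 - 22*s - 12)/(s^2 - s - 8)
That last expression is T(s); at s = 0 only the constant terms survive, so T(0) = -12/(-8) = 3/2.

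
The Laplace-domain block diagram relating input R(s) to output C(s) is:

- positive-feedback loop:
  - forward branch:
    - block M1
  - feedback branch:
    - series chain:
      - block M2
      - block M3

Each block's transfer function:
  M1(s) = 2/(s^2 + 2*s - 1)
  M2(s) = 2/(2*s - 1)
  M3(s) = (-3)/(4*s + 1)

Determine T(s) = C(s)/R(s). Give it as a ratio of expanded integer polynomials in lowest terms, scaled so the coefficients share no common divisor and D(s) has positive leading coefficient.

Reducing step by step:

Step 1: reduce the series chain M2, M3, giving (-6)/(8*s^2 - 2*s - 1)
Step 2: apply the feedback formula to M1, (M2*M3), which is the overall transfer function T(s) = C(s)/R(s) in lowest terms

Answer: (16*s^2 - 4*s - 2)/(8*s^4 + 14*s^3 - 13*s^2 + 13)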